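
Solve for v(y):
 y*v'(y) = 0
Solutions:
 v(y) = C1


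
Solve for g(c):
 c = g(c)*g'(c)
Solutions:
 g(c) = -sqrt(C1 + c^2)
 g(c) = sqrt(C1 + c^2)


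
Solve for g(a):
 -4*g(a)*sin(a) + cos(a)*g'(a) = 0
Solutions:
 g(a) = C1/cos(a)^4


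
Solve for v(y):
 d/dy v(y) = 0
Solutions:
 v(y) = C1


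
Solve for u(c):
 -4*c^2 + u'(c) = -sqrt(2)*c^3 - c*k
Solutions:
 u(c) = C1 - sqrt(2)*c^4/4 + 4*c^3/3 - c^2*k/2


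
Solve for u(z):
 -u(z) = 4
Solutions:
 u(z) = -4


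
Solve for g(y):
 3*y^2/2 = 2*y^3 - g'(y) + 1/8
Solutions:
 g(y) = C1 + y^4/2 - y^3/2 + y/8


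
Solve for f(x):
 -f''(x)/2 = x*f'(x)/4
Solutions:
 f(x) = C1 + C2*erf(x/2)


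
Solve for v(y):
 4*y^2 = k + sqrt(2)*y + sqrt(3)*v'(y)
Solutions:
 v(y) = C1 - sqrt(3)*k*y/3 + 4*sqrt(3)*y^3/9 - sqrt(6)*y^2/6


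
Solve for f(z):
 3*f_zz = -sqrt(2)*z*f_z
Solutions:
 f(z) = C1 + C2*erf(2^(3/4)*sqrt(3)*z/6)


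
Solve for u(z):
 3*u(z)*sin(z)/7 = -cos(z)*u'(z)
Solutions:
 u(z) = C1*cos(z)^(3/7)


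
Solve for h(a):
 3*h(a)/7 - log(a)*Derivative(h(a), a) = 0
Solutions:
 h(a) = C1*exp(3*li(a)/7)


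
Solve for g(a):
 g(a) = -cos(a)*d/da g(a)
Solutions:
 g(a) = C1*sqrt(sin(a) - 1)/sqrt(sin(a) + 1)


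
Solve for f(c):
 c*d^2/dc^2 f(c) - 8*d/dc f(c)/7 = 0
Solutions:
 f(c) = C1 + C2*c^(15/7)


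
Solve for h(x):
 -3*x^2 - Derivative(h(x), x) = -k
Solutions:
 h(x) = C1 + k*x - x^3


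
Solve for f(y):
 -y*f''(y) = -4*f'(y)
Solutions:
 f(y) = C1 + C2*y^5


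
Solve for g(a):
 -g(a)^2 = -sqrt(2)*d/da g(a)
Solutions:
 g(a) = -2/(C1 + sqrt(2)*a)


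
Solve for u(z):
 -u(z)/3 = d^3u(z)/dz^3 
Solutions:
 u(z) = C3*exp(-3^(2/3)*z/3) + (C1*sin(3^(1/6)*z/2) + C2*cos(3^(1/6)*z/2))*exp(3^(2/3)*z/6)


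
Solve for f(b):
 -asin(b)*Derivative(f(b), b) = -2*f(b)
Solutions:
 f(b) = C1*exp(2*Integral(1/asin(b), b))


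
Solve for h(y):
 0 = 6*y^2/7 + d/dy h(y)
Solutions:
 h(y) = C1 - 2*y^3/7


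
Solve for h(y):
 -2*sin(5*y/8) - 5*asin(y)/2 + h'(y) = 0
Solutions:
 h(y) = C1 + 5*y*asin(y)/2 + 5*sqrt(1 - y^2)/2 - 16*cos(5*y/8)/5


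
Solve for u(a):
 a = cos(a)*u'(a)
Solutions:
 u(a) = C1 + Integral(a/cos(a), a)


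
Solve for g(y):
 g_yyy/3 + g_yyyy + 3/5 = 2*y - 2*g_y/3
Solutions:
 g(y) = C1 + C4*exp(-y) + 3*y^2/2 - 9*y/10 + (C2*sin(sqrt(5)*y/3) + C3*cos(sqrt(5)*y/3))*exp(y/3)


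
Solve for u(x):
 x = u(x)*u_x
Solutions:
 u(x) = -sqrt(C1 + x^2)
 u(x) = sqrt(C1 + x^2)


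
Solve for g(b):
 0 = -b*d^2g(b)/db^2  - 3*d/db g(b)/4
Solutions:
 g(b) = C1 + C2*b^(1/4)


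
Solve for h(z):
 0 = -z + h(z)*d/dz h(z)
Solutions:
 h(z) = -sqrt(C1 + z^2)
 h(z) = sqrt(C1 + z^2)


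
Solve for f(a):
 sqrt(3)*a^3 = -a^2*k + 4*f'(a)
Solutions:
 f(a) = C1 + sqrt(3)*a^4/16 + a^3*k/12


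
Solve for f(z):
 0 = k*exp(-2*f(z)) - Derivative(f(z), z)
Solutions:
 f(z) = log(-sqrt(C1 + 2*k*z))
 f(z) = log(C1 + 2*k*z)/2


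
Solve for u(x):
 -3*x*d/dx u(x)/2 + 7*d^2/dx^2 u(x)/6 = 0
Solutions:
 u(x) = C1 + C2*erfi(3*sqrt(14)*x/14)


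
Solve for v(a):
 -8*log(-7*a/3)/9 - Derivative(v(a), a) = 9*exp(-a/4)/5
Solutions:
 v(a) = C1 - 8*a*log(-a)/9 + 8*a*(-log(7) + 1 + log(3))/9 + 36*exp(-a/4)/5


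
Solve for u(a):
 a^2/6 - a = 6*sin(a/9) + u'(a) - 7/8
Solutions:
 u(a) = C1 + a^3/18 - a^2/2 + 7*a/8 + 54*cos(a/9)


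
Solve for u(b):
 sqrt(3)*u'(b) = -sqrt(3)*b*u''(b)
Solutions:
 u(b) = C1 + C2*log(b)


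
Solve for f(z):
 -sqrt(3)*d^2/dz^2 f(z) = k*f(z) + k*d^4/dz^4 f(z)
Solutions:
 f(z) = C1*exp(-sqrt(2)*z*sqrt((-sqrt(3 - 4*k^2) - sqrt(3))/k)/2) + C2*exp(sqrt(2)*z*sqrt((-sqrt(3 - 4*k^2) - sqrt(3))/k)/2) + C3*exp(-sqrt(2)*z*sqrt((sqrt(3 - 4*k^2) - sqrt(3))/k)/2) + C4*exp(sqrt(2)*z*sqrt((sqrt(3 - 4*k^2) - sqrt(3))/k)/2)


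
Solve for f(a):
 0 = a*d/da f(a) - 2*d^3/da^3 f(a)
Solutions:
 f(a) = C1 + Integral(C2*airyai(2^(2/3)*a/2) + C3*airybi(2^(2/3)*a/2), a)


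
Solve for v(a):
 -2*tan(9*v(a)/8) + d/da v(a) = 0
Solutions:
 v(a) = -8*asin(C1*exp(9*a/4))/9 + 8*pi/9
 v(a) = 8*asin(C1*exp(9*a/4))/9


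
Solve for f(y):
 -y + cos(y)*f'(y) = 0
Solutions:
 f(y) = C1 + Integral(y/cos(y), y)


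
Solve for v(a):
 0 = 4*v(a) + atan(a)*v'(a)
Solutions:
 v(a) = C1*exp(-4*Integral(1/atan(a), a))


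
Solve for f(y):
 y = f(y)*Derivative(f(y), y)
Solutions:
 f(y) = -sqrt(C1 + y^2)
 f(y) = sqrt(C1 + y^2)


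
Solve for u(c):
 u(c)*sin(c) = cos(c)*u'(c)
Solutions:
 u(c) = C1/cos(c)


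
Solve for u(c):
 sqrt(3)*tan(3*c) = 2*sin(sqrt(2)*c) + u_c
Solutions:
 u(c) = C1 - sqrt(3)*log(cos(3*c))/3 + sqrt(2)*cos(sqrt(2)*c)


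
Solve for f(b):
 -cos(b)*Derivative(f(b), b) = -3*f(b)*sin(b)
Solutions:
 f(b) = C1/cos(b)^3


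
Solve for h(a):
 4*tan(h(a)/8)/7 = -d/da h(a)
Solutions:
 h(a) = -8*asin(C1*exp(-a/14)) + 8*pi
 h(a) = 8*asin(C1*exp(-a/14))


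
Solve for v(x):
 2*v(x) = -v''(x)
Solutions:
 v(x) = C1*sin(sqrt(2)*x) + C2*cos(sqrt(2)*x)


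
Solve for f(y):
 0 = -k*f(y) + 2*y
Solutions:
 f(y) = 2*y/k


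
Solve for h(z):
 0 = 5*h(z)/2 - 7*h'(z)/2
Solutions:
 h(z) = C1*exp(5*z/7)


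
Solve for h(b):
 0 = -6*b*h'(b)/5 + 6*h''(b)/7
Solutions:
 h(b) = C1 + C2*erfi(sqrt(70)*b/10)


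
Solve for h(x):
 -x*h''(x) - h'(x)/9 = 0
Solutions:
 h(x) = C1 + C2*x^(8/9)


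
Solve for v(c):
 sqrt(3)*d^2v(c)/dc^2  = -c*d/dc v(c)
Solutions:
 v(c) = C1 + C2*erf(sqrt(2)*3^(3/4)*c/6)


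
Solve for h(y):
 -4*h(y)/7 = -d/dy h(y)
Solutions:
 h(y) = C1*exp(4*y/7)


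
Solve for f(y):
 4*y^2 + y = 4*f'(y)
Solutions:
 f(y) = C1 + y^3/3 + y^2/8


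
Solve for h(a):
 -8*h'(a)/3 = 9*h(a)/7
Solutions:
 h(a) = C1*exp(-27*a/56)


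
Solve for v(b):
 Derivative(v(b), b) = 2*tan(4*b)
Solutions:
 v(b) = C1 - log(cos(4*b))/2


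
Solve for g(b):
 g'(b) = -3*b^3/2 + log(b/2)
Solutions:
 g(b) = C1 - 3*b^4/8 + b*log(b) - b - b*log(2)


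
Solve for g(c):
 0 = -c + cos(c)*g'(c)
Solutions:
 g(c) = C1 + Integral(c/cos(c), c)


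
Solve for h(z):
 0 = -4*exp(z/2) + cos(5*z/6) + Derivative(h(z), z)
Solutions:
 h(z) = C1 + 8*exp(z/2) - 6*sin(5*z/6)/5


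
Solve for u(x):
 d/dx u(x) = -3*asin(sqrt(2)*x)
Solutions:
 u(x) = C1 - 3*x*asin(sqrt(2)*x) - 3*sqrt(2)*sqrt(1 - 2*x^2)/2


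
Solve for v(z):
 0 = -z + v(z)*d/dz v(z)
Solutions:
 v(z) = -sqrt(C1 + z^2)
 v(z) = sqrt(C1 + z^2)


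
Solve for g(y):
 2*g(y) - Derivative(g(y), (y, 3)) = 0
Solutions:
 g(y) = C3*exp(2^(1/3)*y) + (C1*sin(2^(1/3)*sqrt(3)*y/2) + C2*cos(2^(1/3)*sqrt(3)*y/2))*exp(-2^(1/3)*y/2)


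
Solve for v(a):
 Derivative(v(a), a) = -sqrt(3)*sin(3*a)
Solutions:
 v(a) = C1 + sqrt(3)*cos(3*a)/3


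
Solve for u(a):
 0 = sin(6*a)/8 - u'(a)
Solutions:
 u(a) = C1 - cos(6*a)/48


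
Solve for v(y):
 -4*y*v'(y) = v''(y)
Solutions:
 v(y) = C1 + C2*erf(sqrt(2)*y)


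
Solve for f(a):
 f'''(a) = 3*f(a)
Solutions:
 f(a) = C3*exp(3^(1/3)*a) + (C1*sin(3^(5/6)*a/2) + C2*cos(3^(5/6)*a/2))*exp(-3^(1/3)*a/2)


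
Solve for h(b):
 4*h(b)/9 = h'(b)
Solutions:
 h(b) = C1*exp(4*b/9)


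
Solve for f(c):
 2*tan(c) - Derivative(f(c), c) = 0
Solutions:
 f(c) = C1 - 2*log(cos(c))


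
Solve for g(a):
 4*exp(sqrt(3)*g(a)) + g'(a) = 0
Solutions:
 g(a) = sqrt(3)*(2*log(1/(C1 + 4*a)) - log(3))/6


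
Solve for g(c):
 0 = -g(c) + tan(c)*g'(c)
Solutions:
 g(c) = C1*sin(c)


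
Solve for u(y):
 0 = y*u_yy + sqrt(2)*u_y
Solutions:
 u(y) = C1 + C2*y^(1 - sqrt(2))


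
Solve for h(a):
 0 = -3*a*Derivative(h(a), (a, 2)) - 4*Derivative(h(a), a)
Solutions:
 h(a) = C1 + C2/a^(1/3)


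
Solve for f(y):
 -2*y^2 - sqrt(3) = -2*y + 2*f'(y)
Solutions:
 f(y) = C1 - y^3/3 + y^2/2 - sqrt(3)*y/2


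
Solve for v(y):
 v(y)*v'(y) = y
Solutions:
 v(y) = -sqrt(C1 + y^2)
 v(y) = sqrt(C1 + y^2)


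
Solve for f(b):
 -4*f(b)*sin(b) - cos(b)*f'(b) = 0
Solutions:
 f(b) = C1*cos(b)^4


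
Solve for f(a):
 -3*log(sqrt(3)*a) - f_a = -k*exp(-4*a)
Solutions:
 f(a) = C1 - 3*a*log(a) + a*(3 - 3*log(3)/2) - k*exp(-4*a)/4


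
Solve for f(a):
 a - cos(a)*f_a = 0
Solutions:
 f(a) = C1 + Integral(a/cos(a), a)


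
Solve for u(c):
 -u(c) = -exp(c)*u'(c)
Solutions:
 u(c) = C1*exp(-exp(-c))


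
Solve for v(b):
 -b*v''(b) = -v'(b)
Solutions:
 v(b) = C1 + C2*b^2


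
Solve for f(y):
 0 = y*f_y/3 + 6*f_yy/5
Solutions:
 f(y) = C1 + C2*erf(sqrt(5)*y/6)


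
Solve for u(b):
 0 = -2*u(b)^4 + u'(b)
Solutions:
 u(b) = (-1/(C1 + 6*b))^(1/3)
 u(b) = (-1/(C1 + 2*b))^(1/3)*(-3^(2/3) - 3*3^(1/6)*I)/6
 u(b) = (-1/(C1 + 2*b))^(1/3)*(-3^(2/3) + 3*3^(1/6)*I)/6


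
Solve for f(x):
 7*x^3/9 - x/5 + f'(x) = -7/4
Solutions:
 f(x) = C1 - 7*x^4/36 + x^2/10 - 7*x/4


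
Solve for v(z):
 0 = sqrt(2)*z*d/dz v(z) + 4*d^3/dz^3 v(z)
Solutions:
 v(z) = C1 + Integral(C2*airyai(-sqrt(2)*z/2) + C3*airybi(-sqrt(2)*z/2), z)


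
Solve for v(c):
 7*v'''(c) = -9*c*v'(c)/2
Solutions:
 v(c) = C1 + Integral(C2*airyai(-42^(2/3)*c/14) + C3*airybi(-42^(2/3)*c/14), c)


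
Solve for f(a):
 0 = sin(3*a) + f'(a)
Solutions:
 f(a) = C1 + cos(3*a)/3


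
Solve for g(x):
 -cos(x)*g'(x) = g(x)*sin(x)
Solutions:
 g(x) = C1*cos(x)


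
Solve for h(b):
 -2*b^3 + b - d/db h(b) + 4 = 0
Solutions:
 h(b) = C1 - b^4/2 + b^2/2 + 4*b


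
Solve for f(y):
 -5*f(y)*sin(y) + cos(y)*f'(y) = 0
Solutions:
 f(y) = C1/cos(y)^5


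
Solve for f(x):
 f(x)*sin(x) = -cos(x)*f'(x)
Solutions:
 f(x) = C1*cos(x)


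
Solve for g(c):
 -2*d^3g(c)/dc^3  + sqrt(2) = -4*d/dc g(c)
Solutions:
 g(c) = C1 + C2*exp(-sqrt(2)*c) + C3*exp(sqrt(2)*c) - sqrt(2)*c/4


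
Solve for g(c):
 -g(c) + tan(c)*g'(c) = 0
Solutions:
 g(c) = C1*sin(c)


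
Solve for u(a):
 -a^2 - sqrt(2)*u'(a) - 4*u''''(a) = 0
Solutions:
 u(a) = C1 + C4*exp(-sqrt(2)*a/2) - sqrt(2)*a^3/6 + (C2*sin(sqrt(6)*a/4) + C3*cos(sqrt(6)*a/4))*exp(sqrt(2)*a/4)


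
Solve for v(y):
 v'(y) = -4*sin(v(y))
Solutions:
 v(y) = -acos((-C1 - exp(8*y))/(C1 - exp(8*y))) + 2*pi
 v(y) = acos((-C1 - exp(8*y))/(C1 - exp(8*y)))


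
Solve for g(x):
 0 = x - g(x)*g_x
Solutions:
 g(x) = -sqrt(C1 + x^2)
 g(x) = sqrt(C1 + x^2)


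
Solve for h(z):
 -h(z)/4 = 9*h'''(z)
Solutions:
 h(z) = C3*exp(-6^(1/3)*z/6) + (C1*sin(2^(1/3)*3^(5/6)*z/12) + C2*cos(2^(1/3)*3^(5/6)*z/12))*exp(6^(1/3)*z/12)


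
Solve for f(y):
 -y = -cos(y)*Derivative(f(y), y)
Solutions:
 f(y) = C1 + Integral(y/cos(y), y)


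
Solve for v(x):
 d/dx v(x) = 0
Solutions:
 v(x) = C1


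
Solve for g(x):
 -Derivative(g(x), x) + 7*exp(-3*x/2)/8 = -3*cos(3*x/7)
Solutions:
 g(x) = C1 + 7*sin(3*x/7) - 7*exp(-3*x/2)/12


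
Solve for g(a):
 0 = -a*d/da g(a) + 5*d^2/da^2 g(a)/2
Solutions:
 g(a) = C1 + C2*erfi(sqrt(5)*a/5)


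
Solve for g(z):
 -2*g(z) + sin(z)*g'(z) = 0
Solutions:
 g(z) = C1*(cos(z) - 1)/(cos(z) + 1)


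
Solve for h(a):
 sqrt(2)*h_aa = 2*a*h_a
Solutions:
 h(a) = C1 + C2*erfi(2^(3/4)*a/2)


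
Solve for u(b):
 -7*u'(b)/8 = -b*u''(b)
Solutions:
 u(b) = C1 + C2*b^(15/8)


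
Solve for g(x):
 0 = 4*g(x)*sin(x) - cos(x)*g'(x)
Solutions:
 g(x) = C1/cos(x)^4


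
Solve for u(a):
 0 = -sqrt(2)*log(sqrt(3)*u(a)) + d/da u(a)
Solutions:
 -sqrt(2)*Integral(1/(2*log(_y) + log(3)), (_y, u(a))) = C1 - a


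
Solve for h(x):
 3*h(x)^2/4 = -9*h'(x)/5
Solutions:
 h(x) = 12/(C1 + 5*x)


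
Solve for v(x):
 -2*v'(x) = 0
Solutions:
 v(x) = C1


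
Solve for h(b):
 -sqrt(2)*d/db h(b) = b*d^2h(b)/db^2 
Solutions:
 h(b) = C1 + C2*b^(1 - sqrt(2))


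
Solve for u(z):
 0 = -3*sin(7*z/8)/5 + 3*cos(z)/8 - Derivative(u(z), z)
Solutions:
 u(z) = C1 + 3*sin(z)/8 + 24*cos(7*z/8)/35


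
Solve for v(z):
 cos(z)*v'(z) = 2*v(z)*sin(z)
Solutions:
 v(z) = C1/cos(z)^2


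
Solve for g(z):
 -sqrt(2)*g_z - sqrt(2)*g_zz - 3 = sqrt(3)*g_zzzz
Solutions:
 g(z) = C1 + C2*exp(-z*(-2^(5/6)*3^(1/6)*(9 + sqrt(4*sqrt(6) + 81))^(1/3) + 2*2^(2/3)*3^(1/3)/(9 + sqrt(4*sqrt(6) + 81))^(1/3))/12)*sin(z*(2*2^(2/3)*3^(5/6)/(9 + sqrt(4*sqrt(6) + 81))^(1/3) + 2^(5/6)*3^(2/3)*(9 + sqrt(4*sqrt(6) + 81))^(1/3))/12) + C3*exp(-z*(-2^(5/6)*3^(1/6)*(9 + sqrt(4*sqrt(6) + 81))^(1/3) + 2*2^(2/3)*3^(1/3)/(9 + sqrt(4*sqrt(6) + 81))^(1/3))/12)*cos(z*(2*2^(2/3)*3^(5/6)/(9 + sqrt(4*sqrt(6) + 81))^(1/3) + 2^(5/6)*3^(2/3)*(9 + sqrt(4*sqrt(6) + 81))^(1/3))/12) + C4*exp(z*(-2^(5/6)*3^(1/6)*(9 + sqrt(4*sqrt(6) + 81))^(1/3) + 2*2^(2/3)*3^(1/3)/(9 + sqrt(4*sqrt(6) + 81))^(1/3))/6) - 3*sqrt(2)*z/2


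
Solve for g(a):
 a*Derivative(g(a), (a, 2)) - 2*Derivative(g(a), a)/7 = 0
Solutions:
 g(a) = C1 + C2*a^(9/7)


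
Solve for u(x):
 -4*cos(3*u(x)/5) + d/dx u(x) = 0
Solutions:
 -4*x - 5*log(sin(3*u(x)/5) - 1)/6 + 5*log(sin(3*u(x)/5) + 1)/6 = C1


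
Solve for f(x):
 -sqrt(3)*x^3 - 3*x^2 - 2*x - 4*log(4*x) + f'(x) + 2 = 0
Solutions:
 f(x) = C1 + sqrt(3)*x^4/4 + x^3 + x^2 + 4*x*log(x) - 6*x + x*log(256)


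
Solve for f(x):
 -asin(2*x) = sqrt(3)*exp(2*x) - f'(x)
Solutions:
 f(x) = C1 + x*asin(2*x) + sqrt(1 - 4*x^2)/2 + sqrt(3)*exp(2*x)/2


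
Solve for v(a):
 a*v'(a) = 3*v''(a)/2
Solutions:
 v(a) = C1 + C2*erfi(sqrt(3)*a/3)


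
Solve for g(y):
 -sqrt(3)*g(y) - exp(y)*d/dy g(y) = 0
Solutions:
 g(y) = C1*exp(sqrt(3)*exp(-y))


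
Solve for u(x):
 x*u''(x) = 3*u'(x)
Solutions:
 u(x) = C1 + C2*x^4


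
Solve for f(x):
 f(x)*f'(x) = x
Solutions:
 f(x) = -sqrt(C1 + x^2)
 f(x) = sqrt(C1 + x^2)


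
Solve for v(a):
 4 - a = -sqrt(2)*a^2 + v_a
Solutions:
 v(a) = C1 + sqrt(2)*a^3/3 - a^2/2 + 4*a


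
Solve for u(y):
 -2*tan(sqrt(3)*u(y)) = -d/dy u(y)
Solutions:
 u(y) = sqrt(3)*(pi - asin(C1*exp(2*sqrt(3)*y)))/3
 u(y) = sqrt(3)*asin(C1*exp(2*sqrt(3)*y))/3


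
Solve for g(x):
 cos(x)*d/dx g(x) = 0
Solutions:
 g(x) = C1


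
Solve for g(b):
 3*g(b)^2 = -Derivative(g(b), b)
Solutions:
 g(b) = 1/(C1 + 3*b)


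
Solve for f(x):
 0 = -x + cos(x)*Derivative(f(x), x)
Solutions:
 f(x) = C1 + Integral(x/cos(x), x)


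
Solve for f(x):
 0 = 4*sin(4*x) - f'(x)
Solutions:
 f(x) = C1 - cos(4*x)


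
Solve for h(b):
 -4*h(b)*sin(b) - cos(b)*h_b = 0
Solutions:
 h(b) = C1*cos(b)^4


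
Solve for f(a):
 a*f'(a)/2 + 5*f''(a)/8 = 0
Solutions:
 f(a) = C1 + C2*erf(sqrt(10)*a/5)


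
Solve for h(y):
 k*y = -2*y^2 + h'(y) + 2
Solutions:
 h(y) = C1 + k*y^2/2 + 2*y^3/3 - 2*y


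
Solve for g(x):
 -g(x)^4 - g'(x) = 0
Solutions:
 g(x) = (-3^(2/3) - 3*3^(1/6)*I)*(1/(C1 + x))^(1/3)/6
 g(x) = (-3^(2/3) + 3*3^(1/6)*I)*(1/(C1 + x))^(1/3)/6
 g(x) = (1/(C1 + 3*x))^(1/3)


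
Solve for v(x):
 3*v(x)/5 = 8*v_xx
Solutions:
 v(x) = C1*exp(-sqrt(30)*x/20) + C2*exp(sqrt(30)*x/20)


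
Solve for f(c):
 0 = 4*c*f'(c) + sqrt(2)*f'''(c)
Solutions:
 f(c) = C1 + Integral(C2*airyai(-sqrt(2)*c) + C3*airybi(-sqrt(2)*c), c)


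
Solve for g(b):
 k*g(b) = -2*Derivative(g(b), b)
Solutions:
 g(b) = C1*exp(-b*k/2)


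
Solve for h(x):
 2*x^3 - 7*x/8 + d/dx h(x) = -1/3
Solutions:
 h(x) = C1 - x^4/2 + 7*x^2/16 - x/3


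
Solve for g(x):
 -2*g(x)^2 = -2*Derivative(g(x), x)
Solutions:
 g(x) = -1/(C1 + x)


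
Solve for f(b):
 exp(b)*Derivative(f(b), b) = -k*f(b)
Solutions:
 f(b) = C1*exp(k*exp(-b))


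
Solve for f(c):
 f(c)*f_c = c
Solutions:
 f(c) = -sqrt(C1 + c^2)
 f(c) = sqrt(C1 + c^2)


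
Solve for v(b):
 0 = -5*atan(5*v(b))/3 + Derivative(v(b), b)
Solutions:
 Integral(1/atan(5*_y), (_y, v(b))) = C1 + 5*b/3


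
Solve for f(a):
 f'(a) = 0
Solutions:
 f(a) = C1


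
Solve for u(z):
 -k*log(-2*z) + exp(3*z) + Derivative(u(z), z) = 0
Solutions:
 u(z) = C1 + k*z*log(-z) + k*z*(-1 + log(2)) - exp(3*z)/3


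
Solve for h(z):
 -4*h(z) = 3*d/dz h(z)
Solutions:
 h(z) = C1*exp(-4*z/3)


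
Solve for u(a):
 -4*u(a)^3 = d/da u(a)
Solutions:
 u(a) = -sqrt(2)*sqrt(-1/(C1 - 4*a))/2
 u(a) = sqrt(2)*sqrt(-1/(C1 - 4*a))/2


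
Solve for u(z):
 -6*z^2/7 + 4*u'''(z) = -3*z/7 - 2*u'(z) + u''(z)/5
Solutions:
 u(z) = C1 + z^3/7 - 9*z^2/140 - 1209*z/700 + (C2*sin(sqrt(799)*z/40) + C3*cos(sqrt(799)*z/40))*exp(z/40)


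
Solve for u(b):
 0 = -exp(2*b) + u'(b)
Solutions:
 u(b) = C1 + exp(2*b)/2


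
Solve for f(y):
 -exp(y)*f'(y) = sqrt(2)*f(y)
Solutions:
 f(y) = C1*exp(sqrt(2)*exp(-y))


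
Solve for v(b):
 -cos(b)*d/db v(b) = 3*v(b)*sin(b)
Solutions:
 v(b) = C1*cos(b)^3


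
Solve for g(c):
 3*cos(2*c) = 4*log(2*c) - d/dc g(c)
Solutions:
 g(c) = C1 + 4*c*log(c) - 4*c + 4*c*log(2) - 3*sin(2*c)/2


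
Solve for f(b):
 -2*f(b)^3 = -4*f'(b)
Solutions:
 f(b) = -sqrt(-1/(C1 + b))
 f(b) = sqrt(-1/(C1 + b))


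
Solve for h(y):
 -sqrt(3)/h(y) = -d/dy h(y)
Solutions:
 h(y) = -sqrt(C1 + 2*sqrt(3)*y)
 h(y) = sqrt(C1 + 2*sqrt(3)*y)


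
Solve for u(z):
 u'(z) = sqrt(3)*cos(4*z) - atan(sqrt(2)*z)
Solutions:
 u(z) = C1 - z*atan(sqrt(2)*z) + sqrt(2)*log(2*z^2 + 1)/4 + sqrt(3)*sin(4*z)/4


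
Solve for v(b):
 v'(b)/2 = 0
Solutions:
 v(b) = C1


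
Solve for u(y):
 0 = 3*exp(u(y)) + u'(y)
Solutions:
 u(y) = log(1/(C1 + 3*y))


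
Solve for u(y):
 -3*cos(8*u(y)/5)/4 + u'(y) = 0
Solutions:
 -3*y/4 - 5*log(sin(8*u(y)/5) - 1)/16 + 5*log(sin(8*u(y)/5) + 1)/16 = C1


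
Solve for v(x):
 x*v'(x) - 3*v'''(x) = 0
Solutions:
 v(x) = C1 + Integral(C2*airyai(3^(2/3)*x/3) + C3*airybi(3^(2/3)*x/3), x)


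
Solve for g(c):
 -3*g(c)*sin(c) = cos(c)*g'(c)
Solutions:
 g(c) = C1*cos(c)^3


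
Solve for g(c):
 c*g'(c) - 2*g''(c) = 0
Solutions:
 g(c) = C1 + C2*erfi(c/2)


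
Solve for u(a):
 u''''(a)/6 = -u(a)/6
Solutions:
 u(a) = (C1*sin(sqrt(2)*a/2) + C2*cos(sqrt(2)*a/2))*exp(-sqrt(2)*a/2) + (C3*sin(sqrt(2)*a/2) + C4*cos(sqrt(2)*a/2))*exp(sqrt(2)*a/2)


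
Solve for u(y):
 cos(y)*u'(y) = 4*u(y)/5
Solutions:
 u(y) = C1*(sin(y) + 1)^(2/5)/(sin(y) - 1)^(2/5)


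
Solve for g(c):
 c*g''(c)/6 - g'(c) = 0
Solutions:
 g(c) = C1 + C2*c^7


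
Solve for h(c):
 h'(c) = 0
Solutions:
 h(c) = C1


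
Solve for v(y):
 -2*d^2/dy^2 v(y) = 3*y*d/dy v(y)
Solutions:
 v(y) = C1 + C2*erf(sqrt(3)*y/2)


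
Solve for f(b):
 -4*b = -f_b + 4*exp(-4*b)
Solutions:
 f(b) = C1 + 2*b^2 - exp(-4*b)


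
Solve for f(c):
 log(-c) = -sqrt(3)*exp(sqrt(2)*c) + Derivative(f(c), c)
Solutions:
 f(c) = C1 + c*log(-c) - c + sqrt(6)*exp(sqrt(2)*c)/2


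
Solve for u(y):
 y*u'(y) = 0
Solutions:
 u(y) = C1


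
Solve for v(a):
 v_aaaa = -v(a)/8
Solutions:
 v(a) = (C1*sin(2^(3/4)*a/4) + C2*cos(2^(3/4)*a/4))*exp(-2^(3/4)*a/4) + (C3*sin(2^(3/4)*a/4) + C4*cos(2^(3/4)*a/4))*exp(2^(3/4)*a/4)


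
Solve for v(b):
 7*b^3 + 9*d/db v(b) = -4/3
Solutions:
 v(b) = C1 - 7*b^4/36 - 4*b/27


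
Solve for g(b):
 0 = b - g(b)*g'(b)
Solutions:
 g(b) = -sqrt(C1 + b^2)
 g(b) = sqrt(C1 + b^2)


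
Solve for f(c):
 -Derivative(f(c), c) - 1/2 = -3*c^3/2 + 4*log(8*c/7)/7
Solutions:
 f(c) = C1 + 3*c^4/8 - 4*c*log(c)/7 - 12*c*log(2)/7 + c/14 + 4*c*log(7)/7


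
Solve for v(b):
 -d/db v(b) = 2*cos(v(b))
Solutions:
 v(b) = pi - asin((C1 + exp(4*b))/(C1 - exp(4*b)))
 v(b) = asin((C1 + exp(4*b))/(C1 - exp(4*b)))


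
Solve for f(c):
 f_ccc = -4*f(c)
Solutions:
 f(c) = C3*exp(-2^(2/3)*c) + (C1*sin(2^(2/3)*sqrt(3)*c/2) + C2*cos(2^(2/3)*sqrt(3)*c/2))*exp(2^(2/3)*c/2)


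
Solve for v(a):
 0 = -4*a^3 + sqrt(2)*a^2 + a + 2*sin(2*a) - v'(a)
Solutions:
 v(a) = C1 - a^4 + sqrt(2)*a^3/3 + a^2/2 - cos(2*a)


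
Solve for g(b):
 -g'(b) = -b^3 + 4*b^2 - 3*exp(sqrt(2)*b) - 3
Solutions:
 g(b) = C1 + b^4/4 - 4*b^3/3 + 3*b + 3*sqrt(2)*exp(sqrt(2)*b)/2


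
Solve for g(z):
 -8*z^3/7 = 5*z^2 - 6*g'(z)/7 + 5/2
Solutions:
 g(z) = C1 + z^4/3 + 35*z^3/18 + 35*z/12


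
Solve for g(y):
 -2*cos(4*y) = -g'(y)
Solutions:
 g(y) = C1 + sin(4*y)/2


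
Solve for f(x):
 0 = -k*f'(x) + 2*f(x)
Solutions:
 f(x) = C1*exp(2*x/k)


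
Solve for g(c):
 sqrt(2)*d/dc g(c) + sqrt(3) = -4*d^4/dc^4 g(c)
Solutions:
 g(c) = C1 + C4*exp(-sqrt(2)*c/2) - sqrt(6)*c/2 + (C2*sin(sqrt(6)*c/4) + C3*cos(sqrt(6)*c/4))*exp(sqrt(2)*c/4)


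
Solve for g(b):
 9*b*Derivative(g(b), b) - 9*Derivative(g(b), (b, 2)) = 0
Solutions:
 g(b) = C1 + C2*erfi(sqrt(2)*b/2)


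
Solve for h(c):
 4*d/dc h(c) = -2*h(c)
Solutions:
 h(c) = C1*exp(-c/2)


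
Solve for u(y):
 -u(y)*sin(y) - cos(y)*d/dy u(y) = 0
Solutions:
 u(y) = C1*cos(y)


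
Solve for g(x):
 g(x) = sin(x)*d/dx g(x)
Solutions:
 g(x) = C1*sqrt(cos(x) - 1)/sqrt(cos(x) + 1)


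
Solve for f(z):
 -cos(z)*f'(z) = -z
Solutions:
 f(z) = C1 + Integral(z/cos(z), z)


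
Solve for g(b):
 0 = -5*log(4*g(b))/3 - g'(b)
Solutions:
 3*Integral(1/(log(_y) + 2*log(2)), (_y, g(b)))/5 = C1 - b


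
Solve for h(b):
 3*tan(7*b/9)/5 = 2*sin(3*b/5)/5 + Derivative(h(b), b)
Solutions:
 h(b) = C1 - 27*log(cos(7*b/9))/35 + 2*cos(3*b/5)/3


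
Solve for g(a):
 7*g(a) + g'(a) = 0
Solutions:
 g(a) = C1*exp(-7*a)


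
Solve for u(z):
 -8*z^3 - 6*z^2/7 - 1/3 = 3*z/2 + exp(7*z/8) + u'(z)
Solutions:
 u(z) = C1 - 2*z^4 - 2*z^3/7 - 3*z^2/4 - z/3 - 8*exp(7*z/8)/7


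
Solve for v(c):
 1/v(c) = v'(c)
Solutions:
 v(c) = -sqrt(C1 + 2*c)
 v(c) = sqrt(C1 + 2*c)


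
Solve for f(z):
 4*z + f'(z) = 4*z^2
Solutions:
 f(z) = C1 + 4*z^3/3 - 2*z^2


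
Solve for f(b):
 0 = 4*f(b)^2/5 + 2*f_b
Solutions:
 f(b) = 5/(C1 + 2*b)


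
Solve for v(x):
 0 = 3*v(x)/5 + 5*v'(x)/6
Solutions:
 v(x) = C1*exp(-18*x/25)


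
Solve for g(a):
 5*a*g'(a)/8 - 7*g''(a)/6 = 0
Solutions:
 g(a) = C1 + C2*erfi(sqrt(210)*a/28)


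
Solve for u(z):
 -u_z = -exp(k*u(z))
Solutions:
 u(z) = Piecewise((log(-1/(C1*k + k*z))/k, Ne(k, 0)), (nan, True))
 u(z) = Piecewise((C1 + z, Eq(k, 0)), (nan, True))


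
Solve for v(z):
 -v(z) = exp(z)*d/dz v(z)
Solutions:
 v(z) = C1*exp(exp(-z))


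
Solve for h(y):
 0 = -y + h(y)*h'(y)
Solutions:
 h(y) = -sqrt(C1 + y^2)
 h(y) = sqrt(C1 + y^2)


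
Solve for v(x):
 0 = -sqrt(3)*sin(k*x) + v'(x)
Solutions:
 v(x) = C1 - sqrt(3)*cos(k*x)/k


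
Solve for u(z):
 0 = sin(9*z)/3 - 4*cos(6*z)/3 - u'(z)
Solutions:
 u(z) = C1 - 2*sin(6*z)/9 - cos(9*z)/27


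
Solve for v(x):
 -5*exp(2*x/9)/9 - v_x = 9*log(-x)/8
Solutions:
 v(x) = C1 - 9*x*log(-x)/8 + 9*x/8 - 5*exp(2*x/9)/2


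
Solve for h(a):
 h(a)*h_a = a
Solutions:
 h(a) = -sqrt(C1 + a^2)
 h(a) = sqrt(C1 + a^2)


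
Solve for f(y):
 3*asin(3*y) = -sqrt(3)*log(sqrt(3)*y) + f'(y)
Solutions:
 f(y) = C1 + sqrt(3)*y*(log(y) - 1) + 3*y*asin(3*y) + sqrt(3)*y*log(3)/2 + sqrt(1 - 9*y^2)


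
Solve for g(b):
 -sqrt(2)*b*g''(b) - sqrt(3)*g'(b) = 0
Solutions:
 g(b) = C1 + C2*b^(1 - sqrt(6)/2)


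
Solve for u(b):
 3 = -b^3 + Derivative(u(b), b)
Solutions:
 u(b) = C1 + b^4/4 + 3*b


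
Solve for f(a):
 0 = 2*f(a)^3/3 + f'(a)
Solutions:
 f(a) = -sqrt(6)*sqrt(-1/(C1 - 2*a))/2
 f(a) = sqrt(6)*sqrt(-1/(C1 - 2*a))/2


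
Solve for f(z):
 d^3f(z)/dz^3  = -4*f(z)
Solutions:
 f(z) = C3*exp(-2^(2/3)*z) + (C1*sin(2^(2/3)*sqrt(3)*z/2) + C2*cos(2^(2/3)*sqrt(3)*z/2))*exp(2^(2/3)*z/2)


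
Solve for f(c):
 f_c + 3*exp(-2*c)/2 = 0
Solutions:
 f(c) = C1 + 3*exp(-2*c)/4


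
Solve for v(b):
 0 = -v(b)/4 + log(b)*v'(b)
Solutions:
 v(b) = C1*exp(li(b)/4)


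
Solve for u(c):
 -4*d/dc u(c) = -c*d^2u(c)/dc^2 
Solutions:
 u(c) = C1 + C2*c^5


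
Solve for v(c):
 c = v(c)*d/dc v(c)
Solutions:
 v(c) = -sqrt(C1 + c^2)
 v(c) = sqrt(C1 + c^2)


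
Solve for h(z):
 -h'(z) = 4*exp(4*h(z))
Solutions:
 h(z) = log(-I*(1/(C1 + 16*z))^(1/4))
 h(z) = log(I*(1/(C1 + 16*z))^(1/4))
 h(z) = log(-(1/(C1 + 16*z))^(1/4))
 h(z) = log(1/(C1 + 16*z))/4


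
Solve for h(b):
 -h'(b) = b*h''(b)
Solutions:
 h(b) = C1 + C2*log(b)


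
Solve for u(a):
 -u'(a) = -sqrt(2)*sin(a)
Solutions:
 u(a) = C1 - sqrt(2)*cos(a)


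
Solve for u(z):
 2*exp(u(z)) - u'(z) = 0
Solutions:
 u(z) = log(-1/(C1 + 2*z))


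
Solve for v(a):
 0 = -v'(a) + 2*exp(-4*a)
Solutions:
 v(a) = C1 - exp(-4*a)/2


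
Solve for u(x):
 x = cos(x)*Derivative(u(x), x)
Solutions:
 u(x) = C1 + Integral(x/cos(x), x)


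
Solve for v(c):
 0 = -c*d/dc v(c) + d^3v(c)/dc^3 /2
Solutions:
 v(c) = C1 + Integral(C2*airyai(2^(1/3)*c) + C3*airybi(2^(1/3)*c), c)


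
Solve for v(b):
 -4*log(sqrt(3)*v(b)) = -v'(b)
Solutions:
 -Integral(1/(2*log(_y) + log(3)), (_y, v(b)))/2 = C1 - b


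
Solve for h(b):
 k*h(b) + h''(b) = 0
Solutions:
 h(b) = C1*exp(-b*sqrt(-k)) + C2*exp(b*sqrt(-k))


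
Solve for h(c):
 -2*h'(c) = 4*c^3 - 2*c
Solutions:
 h(c) = C1 - c^4/2 + c^2/2


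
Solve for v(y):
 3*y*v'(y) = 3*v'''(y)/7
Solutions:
 v(y) = C1 + Integral(C2*airyai(7^(1/3)*y) + C3*airybi(7^(1/3)*y), y)


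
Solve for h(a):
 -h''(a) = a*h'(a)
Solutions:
 h(a) = C1 + C2*erf(sqrt(2)*a/2)


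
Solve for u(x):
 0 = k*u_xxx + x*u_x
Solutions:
 u(x) = C1 + Integral(C2*airyai(x*(-1/k)^(1/3)) + C3*airybi(x*(-1/k)^(1/3)), x)


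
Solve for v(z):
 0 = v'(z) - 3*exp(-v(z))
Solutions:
 v(z) = log(C1 + 3*z)


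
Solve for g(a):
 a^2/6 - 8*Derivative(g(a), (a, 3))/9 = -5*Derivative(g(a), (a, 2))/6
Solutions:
 g(a) = C1 + C2*a + C3*exp(15*a/16) - a^4/60 - 16*a^3/225 - 256*a^2/1125


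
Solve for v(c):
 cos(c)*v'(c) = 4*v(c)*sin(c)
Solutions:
 v(c) = C1/cos(c)^4


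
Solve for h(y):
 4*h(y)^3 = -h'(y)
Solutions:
 h(y) = -sqrt(2)*sqrt(-1/(C1 - 4*y))/2
 h(y) = sqrt(2)*sqrt(-1/(C1 - 4*y))/2


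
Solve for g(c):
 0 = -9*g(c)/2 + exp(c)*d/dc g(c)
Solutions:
 g(c) = C1*exp(-9*exp(-c)/2)


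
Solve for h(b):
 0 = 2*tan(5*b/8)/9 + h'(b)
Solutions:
 h(b) = C1 + 16*log(cos(5*b/8))/45


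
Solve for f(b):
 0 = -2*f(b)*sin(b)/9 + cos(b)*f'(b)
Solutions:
 f(b) = C1/cos(b)^(2/9)


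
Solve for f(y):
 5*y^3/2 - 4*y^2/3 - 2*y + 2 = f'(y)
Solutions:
 f(y) = C1 + 5*y^4/8 - 4*y^3/9 - y^2 + 2*y


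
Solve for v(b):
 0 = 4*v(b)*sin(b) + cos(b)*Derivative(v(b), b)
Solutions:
 v(b) = C1*cos(b)^4


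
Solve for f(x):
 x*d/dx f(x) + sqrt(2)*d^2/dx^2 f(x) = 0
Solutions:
 f(x) = C1 + C2*erf(2^(1/4)*x/2)


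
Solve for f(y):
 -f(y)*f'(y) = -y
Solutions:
 f(y) = -sqrt(C1 + y^2)
 f(y) = sqrt(C1 + y^2)


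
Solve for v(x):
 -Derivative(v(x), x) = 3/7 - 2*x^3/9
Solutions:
 v(x) = C1 + x^4/18 - 3*x/7


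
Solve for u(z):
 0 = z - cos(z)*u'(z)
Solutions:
 u(z) = C1 + Integral(z/cos(z), z)


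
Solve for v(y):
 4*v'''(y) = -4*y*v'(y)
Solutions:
 v(y) = C1 + Integral(C2*airyai(-y) + C3*airybi(-y), y)


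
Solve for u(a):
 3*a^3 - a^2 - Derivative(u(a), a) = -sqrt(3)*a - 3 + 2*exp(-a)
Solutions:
 u(a) = C1 + 3*a^4/4 - a^3/3 + sqrt(3)*a^2/2 + 3*a + 2*exp(-a)


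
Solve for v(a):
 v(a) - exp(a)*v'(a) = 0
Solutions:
 v(a) = C1*exp(-exp(-a))


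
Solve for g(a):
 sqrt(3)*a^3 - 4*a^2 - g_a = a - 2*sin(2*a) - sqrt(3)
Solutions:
 g(a) = C1 + sqrt(3)*a^4/4 - 4*a^3/3 - a^2/2 + sqrt(3)*a - cos(2*a)


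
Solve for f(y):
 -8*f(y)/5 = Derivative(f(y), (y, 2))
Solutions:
 f(y) = C1*sin(2*sqrt(10)*y/5) + C2*cos(2*sqrt(10)*y/5)


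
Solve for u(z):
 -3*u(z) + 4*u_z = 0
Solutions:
 u(z) = C1*exp(3*z/4)


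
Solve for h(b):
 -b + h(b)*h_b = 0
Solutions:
 h(b) = -sqrt(C1 + b^2)
 h(b) = sqrt(C1 + b^2)


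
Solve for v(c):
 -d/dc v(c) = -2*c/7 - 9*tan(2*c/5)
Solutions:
 v(c) = C1 + c^2/7 - 45*log(cos(2*c/5))/2


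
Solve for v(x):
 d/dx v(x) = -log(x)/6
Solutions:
 v(x) = C1 - x*log(x)/6 + x/6


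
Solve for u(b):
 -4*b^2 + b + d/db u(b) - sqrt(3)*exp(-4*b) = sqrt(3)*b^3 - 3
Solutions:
 u(b) = C1 + sqrt(3)*b^4/4 + 4*b^3/3 - b^2/2 - 3*b - sqrt(3)*exp(-4*b)/4


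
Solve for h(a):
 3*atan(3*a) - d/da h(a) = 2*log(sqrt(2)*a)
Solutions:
 h(a) = C1 - 2*a*log(a) + 3*a*atan(3*a) - a*log(2) + 2*a - log(9*a^2 + 1)/2


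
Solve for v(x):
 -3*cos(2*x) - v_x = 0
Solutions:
 v(x) = C1 - 3*sin(2*x)/2


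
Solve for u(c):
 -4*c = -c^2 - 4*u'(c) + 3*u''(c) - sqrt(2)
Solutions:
 u(c) = C1 + C2*exp(4*c/3) - c^3/12 + 5*c^2/16 - sqrt(2)*c/4 + 15*c/32


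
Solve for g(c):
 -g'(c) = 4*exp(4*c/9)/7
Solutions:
 g(c) = C1 - 9*exp(4*c/9)/7


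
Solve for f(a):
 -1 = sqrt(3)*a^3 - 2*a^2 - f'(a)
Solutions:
 f(a) = C1 + sqrt(3)*a^4/4 - 2*a^3/3 + a


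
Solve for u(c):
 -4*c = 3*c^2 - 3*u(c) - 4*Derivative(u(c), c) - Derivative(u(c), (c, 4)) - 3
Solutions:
 u(c) = c^2 - 4*c/3 + (C1 + C2*c)*exp(-c) + (C3*sin(sqrt(2)*c) + C4*cos(sqrt(2)*c))*exp(c) + 7/9


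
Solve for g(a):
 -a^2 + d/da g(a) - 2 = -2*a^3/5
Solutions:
 g(a) = C1 - a^4/10 + a^3/3 + 2*a


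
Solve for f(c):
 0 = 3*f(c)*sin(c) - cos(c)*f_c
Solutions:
 f(c) = C1/cos(c)^3


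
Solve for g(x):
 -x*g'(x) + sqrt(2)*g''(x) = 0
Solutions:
 g(x) = C1 + C2*erfi(2^(1/4)*x/2)


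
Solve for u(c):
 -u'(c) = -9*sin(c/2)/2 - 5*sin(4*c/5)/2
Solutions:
 u(c) = C1 - 9*cos(c/2) - 25*cos(4*c/5)/8


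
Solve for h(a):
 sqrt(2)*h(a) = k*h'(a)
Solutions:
 h(a) = C1*exp(sqrt(2)*a/k)


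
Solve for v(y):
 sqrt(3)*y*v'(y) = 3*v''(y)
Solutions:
 v(y) = C1 + C2*erfi(sqrt(2)*3^(3/4)*y/6)


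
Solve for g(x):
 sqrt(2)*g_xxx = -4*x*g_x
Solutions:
 g(x) = C1 + Integral(C2*airyai(-sqrt(2)*x) + C3*airybi(-sqrt(2)*x), x)


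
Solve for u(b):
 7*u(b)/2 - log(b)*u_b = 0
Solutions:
 u(b) = C1*exp(7*li(b)/2)


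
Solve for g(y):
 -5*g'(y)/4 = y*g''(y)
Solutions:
 g(y) = C1 + C2/y^(1/4)


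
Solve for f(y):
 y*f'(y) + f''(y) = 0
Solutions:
 f(y) = C1 + C2*erf(sqrt(2)*y/2)


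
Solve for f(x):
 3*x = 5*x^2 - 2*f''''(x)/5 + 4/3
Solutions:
 f(x) = C1 + C2*x + C3*x^2 + C4*x^3 + 5*x^6/144 - x^5/16 + 5*x^4/36


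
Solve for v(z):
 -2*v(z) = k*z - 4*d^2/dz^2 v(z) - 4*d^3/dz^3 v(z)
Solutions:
 v(z) = C1*exp(-z*(2*2^(2/3)/(3*sqrt(57) + 23)^(1/3) + 4 + 2^(1/3)*(3*sqrt(57) + 23)^(1/3))/12)*sin(2^(1/3)*sqrt(3)*z*(-(3*sqrt(57) + 23)^(1/3) + 2*2^(1/3)/(3*sqrt(57) + 23)^(1/3))/12) + C2*exp(-z*(2*2^(2/3)/(3*sqrt(57) + 23)^(1/3) + 4 + 2^(1/3)*(3*sqrt(57) + 23)^(1/3))/12)*cos(2^(1/3)*sqrt(3)*z*(-(3*sqrt(57) + 23)^(1/3) + 2*2^(1/3)/(3*sqrt(57) + 23)^(1/3))/12) + C3*exp(z*(-2 + 2*2^(2/3)/(3*sqrt(57) + 23)^(1/3) + 2^(1/3)*(3*sqrt(57) + 23)^(1/3))/6) - k*z/2


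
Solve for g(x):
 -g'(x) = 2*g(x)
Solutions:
 g(x) = C1*exp(-2*x)


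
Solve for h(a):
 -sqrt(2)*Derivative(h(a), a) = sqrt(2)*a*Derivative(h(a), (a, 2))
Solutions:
 h(a) = C1 + C2*log(a)


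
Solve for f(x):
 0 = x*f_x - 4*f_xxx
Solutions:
 f(x) = C1 + Integral(C2*airyai(2^(1/3)*x/2) + C3*airybi(2^(1/3)*x/2), x)


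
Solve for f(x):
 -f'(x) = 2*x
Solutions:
 f(x) = C1 - x^2


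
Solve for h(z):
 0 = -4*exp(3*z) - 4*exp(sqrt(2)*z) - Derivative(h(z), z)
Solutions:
 h(z) = C1 - 4*exp(3*z)/3 - 2*sqrt(2)*exp(sqrt(2)*z)


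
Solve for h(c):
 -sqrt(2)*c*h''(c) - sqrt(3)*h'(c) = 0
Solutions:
 h(c) = C1 + C2*c^(1 - sqrt(6)/2)


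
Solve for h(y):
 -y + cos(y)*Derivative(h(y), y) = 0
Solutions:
 h(y) = C1 + Integral(y/cos(y), y)


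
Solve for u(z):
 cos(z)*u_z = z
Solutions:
 u(z) = C1 + Integral(z/cos(z), z)


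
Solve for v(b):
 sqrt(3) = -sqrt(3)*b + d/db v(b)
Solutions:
 v(b) = C1 + sqrt(3)*b^2/2 + sqrt(3)*b


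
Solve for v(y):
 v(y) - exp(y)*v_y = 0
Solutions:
 v(y) = C1*exp(-exp(-y))


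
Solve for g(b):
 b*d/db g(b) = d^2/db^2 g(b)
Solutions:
 g(b) = C1 + C2*erfi(sqrt(2)*b/2)


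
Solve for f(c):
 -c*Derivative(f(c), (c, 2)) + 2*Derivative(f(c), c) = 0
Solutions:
 f(c) = C1 + C2*c^3


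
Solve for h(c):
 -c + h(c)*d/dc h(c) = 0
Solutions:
 h(c) = -sqrt(C1 + c^2)
 h(c) = sqrt(C1 + c^2)


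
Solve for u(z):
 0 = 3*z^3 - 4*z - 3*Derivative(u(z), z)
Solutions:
 u(z) = C1 + z^4/4 - 2*z^2/3


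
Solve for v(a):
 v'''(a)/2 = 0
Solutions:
 v(a) = C1 + C2*a + C3*a^2


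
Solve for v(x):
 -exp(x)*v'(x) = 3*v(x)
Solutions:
 v(x) = C1*exp(3*exp(-x))


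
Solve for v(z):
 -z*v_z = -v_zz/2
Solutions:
 v(z) = C1 + C2*erfi(z)


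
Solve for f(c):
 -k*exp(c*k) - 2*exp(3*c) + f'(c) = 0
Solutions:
 f(c) = C1 + 2*exp(3*c)/3 + exp(c*k)


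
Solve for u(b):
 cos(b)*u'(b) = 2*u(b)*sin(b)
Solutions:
 u(b) = C1/cos(b)^2


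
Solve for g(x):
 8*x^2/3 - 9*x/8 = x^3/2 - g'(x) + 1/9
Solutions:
 g(x) = C1 + x^4/8 - 8*x^3/9 + 9*x^2/16 + x/9


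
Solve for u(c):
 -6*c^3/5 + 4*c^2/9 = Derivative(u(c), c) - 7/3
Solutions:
 u(c) = C1 - 3*c^4/10 + 4*c^3/27 + 7*c/3


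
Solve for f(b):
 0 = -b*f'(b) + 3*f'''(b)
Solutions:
 f(b) = C1 + Integral(C2*airyai(3^(2/3)*b/3) + C3*airybi(3^(2/3)*b/3), b)


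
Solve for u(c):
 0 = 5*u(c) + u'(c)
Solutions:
 u(c) = C1*exp(-5*c)


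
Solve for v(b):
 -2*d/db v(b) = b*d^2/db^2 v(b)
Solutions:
 v(b) = C1 + C2/b


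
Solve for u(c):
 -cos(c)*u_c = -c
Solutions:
 u(c) = C1 + Integral(c/cos(c), c)


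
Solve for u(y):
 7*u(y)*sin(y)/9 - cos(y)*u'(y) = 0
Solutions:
 u(y) = C1/cos(y)^(7/9)


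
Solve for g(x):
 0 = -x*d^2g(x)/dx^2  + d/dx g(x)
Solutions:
 g(x) = C1 + C2*x^2


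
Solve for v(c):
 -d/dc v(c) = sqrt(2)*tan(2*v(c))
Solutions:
 v(c) = -asin(C1*exp(-2*sqrt(2)*c))/2 + pi/2
 v(c) = asin(C1*exp(-2*sqrt(2)*c))/2


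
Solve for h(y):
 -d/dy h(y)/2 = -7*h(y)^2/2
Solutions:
 h(y) = -1/(C1 + 7*y)


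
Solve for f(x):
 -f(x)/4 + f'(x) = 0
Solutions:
 f(x) = C1*exp(x/4)


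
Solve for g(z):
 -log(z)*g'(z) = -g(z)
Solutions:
 g(z) = C1*exp(li(z))


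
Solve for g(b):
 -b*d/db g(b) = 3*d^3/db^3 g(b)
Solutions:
 g(b) = C1 + Integral(C2*airyai(-3^(2/3)*b/3) + C3*airybi(-3^(2/3)*b/3), b)


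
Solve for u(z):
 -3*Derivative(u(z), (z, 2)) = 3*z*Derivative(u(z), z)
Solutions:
 u(z) = C1 + C2*erf(sqrt(2)*z/2)


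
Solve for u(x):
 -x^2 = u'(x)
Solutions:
 u(x) = C1 - x^3/3


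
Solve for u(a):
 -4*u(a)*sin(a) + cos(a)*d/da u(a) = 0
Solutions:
 u(a) = C1/cos(a)^4


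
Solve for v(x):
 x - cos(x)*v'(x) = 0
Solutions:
 v(x) = C1 + Integral(x/cos(x), x)


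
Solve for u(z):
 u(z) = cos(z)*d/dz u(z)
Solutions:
 u(z) = C1*sqrt(sin(z) + 1)/sqrt(sin(z) - 1)


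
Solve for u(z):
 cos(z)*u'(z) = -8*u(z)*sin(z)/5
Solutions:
 u(z) = C1*cos(z)^(8/5)


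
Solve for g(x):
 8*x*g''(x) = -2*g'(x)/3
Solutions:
 g(x) = C1 + C2*x^(11/12)


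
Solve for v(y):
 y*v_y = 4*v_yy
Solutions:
 v(y) = C1 + C2*erfi(sqrt(2)*y/4)


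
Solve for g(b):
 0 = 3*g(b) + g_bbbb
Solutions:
 g(b) = (C1*sin(sqrt(2)*3^(1/4)*b/2) + C2*cos(sqrt(2)*3^(1/4)*b/2))*exp(-sqrt(2)*3^(1/4)*b/2) + (C3*sin(sqrt(2)*3^(1/4)*b/2) + C4*cos(sqrt(2)*3^(1/4)*b/2))*exp(sqrt(2)*3^(1/4)*b/2)


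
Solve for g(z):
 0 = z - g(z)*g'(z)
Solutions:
 g(z) = -sqrt(C1 + z^2)
 g(z) = sqrt(C1 + z^2)


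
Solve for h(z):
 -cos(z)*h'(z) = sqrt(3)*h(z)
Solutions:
 h(z) = C1*(sin(z) - 1)^(sqrt(3)/2)/(sin(z) + 1)^(sqrt(3)/2)


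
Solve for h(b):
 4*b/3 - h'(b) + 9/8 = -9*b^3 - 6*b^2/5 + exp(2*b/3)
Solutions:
 h(b) = C1 + 9*b^4/4 + 2*b^3/5 + 2*b^2/3 + 9*b/8 - 3*exp(2*b/3)/2


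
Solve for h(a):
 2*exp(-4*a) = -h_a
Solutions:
 h(a) = C1 + exp(-4*a)/2


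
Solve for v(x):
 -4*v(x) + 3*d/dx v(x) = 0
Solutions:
 v(x) = C1*exp(4*x/3)


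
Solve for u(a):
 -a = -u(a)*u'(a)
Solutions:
 u(a) = -sqrt(C1 + a^2)
 u(a) = sqrt(C1 + a^2)


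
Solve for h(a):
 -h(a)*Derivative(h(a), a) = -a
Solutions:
 h(a) = -sqrt(C1 + a^2)
 h(a) = sqrt(C1 + a^2)


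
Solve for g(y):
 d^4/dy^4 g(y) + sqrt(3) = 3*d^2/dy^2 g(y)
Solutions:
 g(y) = C1 + C2*y + C3*exp(-sqrt(3)*y) + C4*exp(sqrt(3)*y) + sqrt(3)*y^2/6


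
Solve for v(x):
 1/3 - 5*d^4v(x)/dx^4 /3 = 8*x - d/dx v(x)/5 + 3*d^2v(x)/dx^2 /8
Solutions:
 v(x) = C1 + C2*exp(30^(1/3)*x*(-(16 + sqrt(286))^(1/3) + 30^(1/3)/(16 + sqrt(286))^(1/3))/40)*sin(10^(1/3)*3^(1/6)*x*(3*10^(1/3)/(16 + sqrt(286))^(1/3) + 3^(2/3)*(16 + sqrt(286))^(1/3))/40) + C3*exp(30^(1/3)*x*(-(16 + sqrt(286))^(1/3) + 30^(1/3)/(16 + sqrt(286))^(1/3))/40)*cos(10^(1/3)*3^(1/6)*x*(3*10^(1/3)/(16 + sqrt(286))^(1/3) + 3^(2/3)*(16 + sqrt(286))^(1/3))/40) + C4*exp(-30^(1/3)*x*(-(16 + sqrt(286))^(1/3) + 30^(1/3)/(16 + sqrt(286))^(1/3))/20) + 20*x^2 + 220*x/3


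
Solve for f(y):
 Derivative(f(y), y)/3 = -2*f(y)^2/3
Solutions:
 f(y) = 1/(C1 + 2*y)


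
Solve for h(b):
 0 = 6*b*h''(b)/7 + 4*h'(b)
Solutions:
 h(b) = C1 + C2/b^(11/3)


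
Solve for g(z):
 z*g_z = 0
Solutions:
 g(z) = C1


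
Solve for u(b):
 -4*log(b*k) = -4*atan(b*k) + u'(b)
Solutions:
 u(b) = C1 - 4*b*log(b*k) + 4*b + 4*Piecewise((b*atan(b*k) - log(b^2*k^2 + 1)/(2*k), Ne(k, 0)), (0, True))


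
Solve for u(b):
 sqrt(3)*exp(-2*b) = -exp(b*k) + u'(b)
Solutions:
 u(b) = C1 - sqrt(3)*exp(-2*b)/2 + exp(b*k)/k


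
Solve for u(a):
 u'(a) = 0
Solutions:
 u(a) = C1


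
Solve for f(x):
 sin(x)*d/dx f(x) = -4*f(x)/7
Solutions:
 f(x) = C1*(cos(x) + 1)^(2/7)/(cos(x) - 1)^(2/7)


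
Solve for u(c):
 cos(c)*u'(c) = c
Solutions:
 u(c) = C1 + Integral(c/cos(c), c)


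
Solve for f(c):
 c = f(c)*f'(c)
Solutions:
 f(c) = -sqrt(C1 + c^2)
 f(c) = sqrt(C1 + c^2)


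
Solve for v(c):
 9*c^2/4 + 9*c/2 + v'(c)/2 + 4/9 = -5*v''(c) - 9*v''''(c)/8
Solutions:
 v(c) = C1 + C2*exp(-2^(1/3)*c*(-3*(3 + sqrt(48729)/9)^(1/3) + 20*2^(1/3)/(3 + sqrt(48729)/9)^(1/3))/18)*sin(sqrt(3)*c*(40/(6 + 2*sqrt(48729)/9)^(1/3) + 3*(6 + 2*sqrt(48729)/9)^(1/3))/18) + C3*exp(-2^(1/3)*c*(-3*(3 + sqrt(48729)/9)^(1/3) + 20*2^(1/3)/(3 + sqrt(48729)/9)^(1/3))/18)*cos(sqrt(3)*c*(40/(6 + 2*sqrt(48729)/9)^(1/3) + 3*(6 + 2*sqrt(48729)/9)^(1/3))/18) + C4*exp(2^(1/3)*c*(-3*(3 + sqrt(48729)/9)^(1/3) + 20*2^(1/3)/(3 + sqrt(48729)/9)^(1/3))/9) - 3*c^3/2 + 81*c^2/2 - 7298*c/9


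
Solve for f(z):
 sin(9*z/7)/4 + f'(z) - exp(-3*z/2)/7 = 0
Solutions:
 f(z) = C1 + 7*cos(9*z/7)/36 - 2*exp(-3*z/2)/21


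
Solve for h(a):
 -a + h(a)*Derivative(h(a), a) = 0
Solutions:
 h(a) = -sqrt(C1 + a^2)
 h(a) = sqrt(C1 + a^2)


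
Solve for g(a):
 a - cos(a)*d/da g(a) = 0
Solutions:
 g(a) = C1 + Integral(a/cos(a), a)


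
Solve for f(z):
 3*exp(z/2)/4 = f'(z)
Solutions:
 f(z) = C1 + 3*exp(z/2)/2


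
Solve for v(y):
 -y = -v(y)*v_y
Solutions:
 v(y) = -sqrt(C1 + y^2)
 v(y) = sqrt(C1 + y^2)


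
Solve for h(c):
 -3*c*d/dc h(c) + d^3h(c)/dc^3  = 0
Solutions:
 h(c) = C1 + Integral(C2*airyai(3^(1/3)*c) + C3*airybi(3^(1/3)*c), c)


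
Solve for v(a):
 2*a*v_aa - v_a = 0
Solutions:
 v(a) = C1 + C2*a^(3/2)


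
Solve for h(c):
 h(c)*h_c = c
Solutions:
 h(c) = -sqrt(C1 + c^2)
 h(c) = sqrt(C1 + c^2)


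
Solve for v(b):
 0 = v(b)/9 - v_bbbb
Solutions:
 v(b) = C1*exp(-sqrt(3)*b/3) + C2*exp(sqrt(3)*b/3) + C3*sin(sqrt(3)*b/3) + C4*cos(sqrt(3)*b/3)


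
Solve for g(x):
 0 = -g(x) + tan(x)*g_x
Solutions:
 g(x) = C1*sin(x)


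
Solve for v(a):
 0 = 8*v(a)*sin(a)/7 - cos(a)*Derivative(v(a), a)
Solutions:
 v(a) = C1/cos(a)^(8/7)


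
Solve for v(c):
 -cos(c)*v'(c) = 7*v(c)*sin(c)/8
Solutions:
 v(c) = C1*cos(c)^(7/8)


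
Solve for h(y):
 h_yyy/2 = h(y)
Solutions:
 h(y) = C3*exp(2^(1/3)*y) + (C1*sin(2^(1/3)*sqrt(3)*y/2) + C2*cos(2^(1/3)*sqrt(3)*y/2))*exp(-2^(1/3)*y/2)
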